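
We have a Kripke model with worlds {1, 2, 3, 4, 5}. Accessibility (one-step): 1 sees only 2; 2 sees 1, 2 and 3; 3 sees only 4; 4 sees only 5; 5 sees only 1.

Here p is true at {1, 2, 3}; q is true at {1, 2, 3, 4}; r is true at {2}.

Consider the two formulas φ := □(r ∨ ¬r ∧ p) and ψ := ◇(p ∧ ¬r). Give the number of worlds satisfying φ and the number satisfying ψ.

3 and 2

For □(r ∨ ¬r ∧ p):
1: successors {2}; r ∨ ¬r ∧ p there: 2:T. ✓
2: successors {1, 2, 3}; r ∨ ¬r ∧ p there: 1:T, 2:T, 3:T. ✓
3: successors {4}; r ∨ ¬r ∧ p there: 4:F. ✗
4: successors {5}; r ∨ ¬r ∧ p there: 5:F. ✗
5: successors {1}; r ∨ ¬r ∧ p there: 1:T. ✓
— 3 worlds.
For ◇(p ∧ ¬r):
1: successors {2}; p ∧ ¬r there: 2:F. ✗
2: successors {1, 2, 3}; p ∧ ¬r there: 1:T, 2:F, 3:T. ✓
3: successors {4}; p ∧ ¬r there: 4:F. ✗
4: successors {5}; p ∧ ¬r there: 5:F. ✗
5: successors {1}; p ∧ ¬r there: 1:T. ✓
— 2 worlds.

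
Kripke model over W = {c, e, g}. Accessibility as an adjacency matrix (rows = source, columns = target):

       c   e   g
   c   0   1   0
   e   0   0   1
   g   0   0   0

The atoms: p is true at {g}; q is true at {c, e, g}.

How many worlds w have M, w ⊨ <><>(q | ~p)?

1

c: successors {e}; <>(q | ~p) there: e:T. ✓
e: successors {g}; <>(q | ~p) there: g:F. ✗
g: no successors, so <><>(q | ~p) fails. ✗
Satisfying worlds: {c}.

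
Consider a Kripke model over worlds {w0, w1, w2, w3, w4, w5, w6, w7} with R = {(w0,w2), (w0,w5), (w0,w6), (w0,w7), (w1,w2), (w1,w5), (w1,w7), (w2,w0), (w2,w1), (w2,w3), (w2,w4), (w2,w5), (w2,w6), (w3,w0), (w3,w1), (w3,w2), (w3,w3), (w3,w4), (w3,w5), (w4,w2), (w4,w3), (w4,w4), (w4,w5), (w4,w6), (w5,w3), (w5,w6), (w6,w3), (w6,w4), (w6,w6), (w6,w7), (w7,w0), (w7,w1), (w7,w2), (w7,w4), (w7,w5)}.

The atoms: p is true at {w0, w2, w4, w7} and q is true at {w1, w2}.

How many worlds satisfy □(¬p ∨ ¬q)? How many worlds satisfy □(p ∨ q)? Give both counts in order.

3 and 0

For □(¬p ∨ ¬q):
w0: successors {w2, w5, w6, w7}; ¬p ∨ ¬q there: w2:F, w5:T, w6:T, w7:T. ✗
w1: successors {w2, w5, w7}; ¬p ∨ ¬q there: w2:F, w5:T, w7:T. ✗
w2: successors {w0, w1, w3, w4, w5, w6}; ¬p ∨ ¬q there: w0:T, w1:T, w3:T, w4:T, w5:T, w6:T. ✓
w3: successors {w0, w1, w2, w3, w4, w5}; ¬p ∨ ¬q there: w0:T, w1:T, w2:F, w3:T, w4:T, w5:T. ✗
w4: successors {w2, w3, w4, w5, w6}; ¬p ∨ ¬q there: w2:F, w3:T, w4:T, w5:T, w6:T. ✗
w5: successors {w3, w6}; ¬p ∨ ¬q there: w3:T, w6:T. ✓
w6: successors {w3, w4, w6, w7}; ¬p ∨ ¬q there: w3:T, w4:T, w6:T, w7:T. ✓
w7: successors {w0, w1, w2, w4, w5}; ¬p ∨ ¬q there: w0:T, w1:T, w2:F, w4:T, w5:T. ✗
— 3 worlds.
For □(p ∨ q):
w0: successors {w2, w5, w6, w7}; p ∨ q there: w2:T, w5:F, w6:F, w7:T. ✗
w1: successors {w2, w5, w7}; p ∨ q there: w2:T, w5:F, w7:T. ✗
w2: successors {w0, w1, w3, w4, w5, w6}; p ∨ q there: w0:T, w1:T, w3:F, w4:T, w5:F, w6:F. ✗
w3: successors {w0, w1, w2, w3, w4, w5}; p ∨ q there: w0:T, w1:T, w2:T, w3:F, w4:T, w5:F. ✗
w4: successors {w2, w3, w4, w5, w6}; p ∨ q there: w2:T, w3:F, w4:T, w5:F, w6:F. ✗
w5: successors {w3, w6}; p ∨ q there: w3:F, w6:F. ✗
w6: successors {w3, w4, w6, w7}; p ∨ q there: w3:F, w4:T, w6:F, w7:T. ✗
w7: successors {w0, w1, w2, w4, w5}; p ∨ q there: w0:T, w1:T, w2:T, w4:T, w5:F. ✗
— 0 worlds.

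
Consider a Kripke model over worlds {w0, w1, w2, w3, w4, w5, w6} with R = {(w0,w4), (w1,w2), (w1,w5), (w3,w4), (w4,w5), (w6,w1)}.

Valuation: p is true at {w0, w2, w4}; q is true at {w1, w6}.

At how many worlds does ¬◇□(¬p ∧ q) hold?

5

w0: ◇□(¬p ∧ q) is F. ✓
w1: ◇□(¬p ∧ q) is T. ✗
w2: ◇□(¬p ∧ q) is F. ✓
w3: ◇□(¬p ∧ q) is F. ✓
w4: ◇□(¬p ∧ q) is T. ✗
w5: ◇□(¬p ∧ q) is F. ✓
w6: ◇□(¬p ∧ q) is F. ✓
Satisfying worlds: {w0, w2, w3, w5, w6}.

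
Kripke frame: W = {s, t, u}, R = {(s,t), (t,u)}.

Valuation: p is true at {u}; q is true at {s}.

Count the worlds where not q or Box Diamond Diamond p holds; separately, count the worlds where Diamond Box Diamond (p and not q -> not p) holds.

For not q or Box Diamond Diamond p:
s: not q is F, Box Diamond Diamond p is F. ✗
t: not q is T, Box Diamond Diamond p is F. ✓
u: not q is T, Box Diamond Diamond p is T. ✓
— 2 worlds.
For Diamond Box Diamond (p and not q -> not p):
s: successors {t}; Box Diamond (p and not q -> not p) there: t:F. ✗
t: successors {u}; Box Diamond (p and not q -> not p) there: u:T. ✓
u: no successors, so Diamond Box Diamond (p and not q -> not p) fails. ✗
— 1 world.

2 and 1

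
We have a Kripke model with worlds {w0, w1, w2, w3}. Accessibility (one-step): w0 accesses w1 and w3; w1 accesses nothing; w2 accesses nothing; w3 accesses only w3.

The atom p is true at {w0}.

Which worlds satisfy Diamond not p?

{w0, w3}

w0: successors {w1, w3}; not p there: w1:T, w3:T. ✓
w1: no successors, so Diamond not p fails. ✗
w2: no successors, so Diamond not p fails. ✗
w3: successors {w3}; not p there: w3:T. ✓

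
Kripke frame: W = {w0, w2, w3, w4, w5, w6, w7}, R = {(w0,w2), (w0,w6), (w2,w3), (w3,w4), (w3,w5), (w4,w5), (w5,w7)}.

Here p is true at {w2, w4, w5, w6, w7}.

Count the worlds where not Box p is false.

w0: Box p is T. ✗
w2: Box p is F. ✓
w3: Box p is T. ✗
w4: Box p is T. ✗
w5: Box p is T. ✗
w6: Box p is T. ✗
w7: Box p is T. ✗
Satisfying worlds: {w2}.
So not Box p fails at the other 6 worlds.

6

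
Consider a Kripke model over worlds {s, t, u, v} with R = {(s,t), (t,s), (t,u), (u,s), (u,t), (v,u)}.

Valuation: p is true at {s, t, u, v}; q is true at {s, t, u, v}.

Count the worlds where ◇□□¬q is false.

4

s: successors {t}; □□¬q there: t:F. ✗
t: successors {s, u}; □□¬q there: s:F, u:F. ✗
u: successors {s, t}; □□¬q there: s:F, t:F. ✗
v: successors {u}; □□¬q there: u:F. ✗
Satisfying worlds: ∅.
So ◇□□¬q fails at the other 4 worlds.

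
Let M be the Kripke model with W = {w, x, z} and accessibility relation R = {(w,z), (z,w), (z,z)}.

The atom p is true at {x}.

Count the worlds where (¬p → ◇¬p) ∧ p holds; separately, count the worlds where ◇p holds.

For (¬p → ◇¬p) ∧ p:
w: ¬p → ◇¬p is T, p is F. ✗
x: ¬p → ◇¬p is T, p is T. ✓
z: ¬p → ◇¬p is T, p is F. ✗
— 1 world.
For ◇p:
w: successors {z}; p there: z:F. ✗
x: no successors, so ◇p fails. ✗
z: successors {w, z}; p there: w:F, z:F. ✗
— 0 worlds.

1 and 0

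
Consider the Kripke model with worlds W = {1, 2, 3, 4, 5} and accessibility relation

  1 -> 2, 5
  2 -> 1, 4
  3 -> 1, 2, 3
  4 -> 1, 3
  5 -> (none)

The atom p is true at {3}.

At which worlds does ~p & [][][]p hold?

1: ~p is T, [][][]p is F. ✗
2: ~p is T, [][][]p is F. ✗
3: ~p is F, [][][]p is F. ✗
4: ~p is T, [][][]p is F. ✗
5: ~p is T, [][][]p is T. ✓

{5}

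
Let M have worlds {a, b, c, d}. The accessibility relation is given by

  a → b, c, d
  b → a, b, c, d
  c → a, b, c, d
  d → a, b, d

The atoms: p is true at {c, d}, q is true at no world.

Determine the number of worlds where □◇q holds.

0

a: successors {b, c, d}; ◇q there: b:F, c:F, d:F. ✗
b: successors {a, b, c, d}; ◇q there: a:F, b:F, c:F, d:F. ✗
c: successors {a, b, c, d}; ◇q there: a:F, b:F, c:F, d:F. ✗
d: successors {a, b, d}; ◇q there: a:F, b:F, d:F. ✗
Satisfying worlds: ∅.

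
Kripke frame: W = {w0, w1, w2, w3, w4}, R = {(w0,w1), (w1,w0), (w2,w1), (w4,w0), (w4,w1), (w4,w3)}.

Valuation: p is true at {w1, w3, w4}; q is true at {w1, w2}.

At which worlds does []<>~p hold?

w0: successors {w1}; <>~p there: w1:T. ✓
w1: successors {w0}; <>~p there: w0:F. ✗
w2: successors {w1}; <>~p there: w1:T. ✓
w3: no successors, so []<>~p holds vacuously. ✓
w4: successors {w0, w1, w3}; <>~p there: w0:F, w1:T, w3:F. ✗

{w0, w2, w3}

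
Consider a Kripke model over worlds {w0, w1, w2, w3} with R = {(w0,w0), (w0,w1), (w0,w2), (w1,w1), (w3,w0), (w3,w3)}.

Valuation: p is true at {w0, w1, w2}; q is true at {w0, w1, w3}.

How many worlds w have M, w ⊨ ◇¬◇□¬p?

w0: successors {w0, w1, w2}; ¬◇□¬p there: w0:F, w1:T, w2:T. ✓
w1: successors {w1}; ¬◇□¬p there: w1:T. ✓
w2: no successors, so ◇¬◇□¬p fails. ✗
w3: successors {w0, w3}; ¬◇□¬p there: w0:F, w3:T. ✓
Satisfying worlds: {w0, w1, w3}.

3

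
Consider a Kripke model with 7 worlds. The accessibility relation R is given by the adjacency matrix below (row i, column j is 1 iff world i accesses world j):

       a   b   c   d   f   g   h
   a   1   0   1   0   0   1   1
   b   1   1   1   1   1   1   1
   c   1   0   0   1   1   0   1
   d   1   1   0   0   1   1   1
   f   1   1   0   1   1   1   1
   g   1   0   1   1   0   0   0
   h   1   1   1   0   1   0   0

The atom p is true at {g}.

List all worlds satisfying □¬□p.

{a, b, c, d, f, g, h}

a: successors {a, c, g, h}; ¬□p there: a:T, c:T, g:T, h:T. ✓
b: successors {a, b, c, d, f, g, h}; ¬□p there: a:T, b:T, c:T, d:T, f:T, g:T, h:T. ✓
c: successors {a, d, f, h}; ¬□p there: a:T, d:T, f:T, h:T. ✓
d: successors {a, b, f, g, h}; ¬□p there: a:T, b:T, f:T, g:T, h:T. ✓
f: successors {a, b, d, f, g, h}; ¬□p there: a:T, b:T, d:T, f:T, g:T, h:T. ✓
g: successors {a, c, d}; ¬□p there: a:T, c:T, d:T. ✓
h: successors {a, b, c, f}; ¬□p there: a:T, b:T, c:T, f:T. ✓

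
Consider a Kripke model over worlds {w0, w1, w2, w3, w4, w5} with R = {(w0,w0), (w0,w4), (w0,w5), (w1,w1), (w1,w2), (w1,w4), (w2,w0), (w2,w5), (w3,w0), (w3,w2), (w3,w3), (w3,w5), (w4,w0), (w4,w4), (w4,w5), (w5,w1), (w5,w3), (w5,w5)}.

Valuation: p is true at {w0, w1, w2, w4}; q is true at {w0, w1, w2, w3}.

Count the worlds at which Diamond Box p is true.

2

w0: successors {w0, w4, w5}; Box p there: w0:F, w4:F, w5:F. ✗
w1: successors {w1, w2, w4}; Box p there: w1:T, w2:F, w4:F. ✓
w2: successors {w0, w5}; Box p there: w0:F, w5:F. ✗
w3: successors {w0, w2, w3, w5}; Box p there: w0:F, w2:F, w3:F, w5:F. ✗
w4: successors {w0, w4, w5}; Box p there: w0:F, w4:F, w5:F. ✗
w5: successors {w1, w3, w5}; Box p there: w1:T, w3:F, w5:F. ✓
Satisfying worlds: {w1, w5}.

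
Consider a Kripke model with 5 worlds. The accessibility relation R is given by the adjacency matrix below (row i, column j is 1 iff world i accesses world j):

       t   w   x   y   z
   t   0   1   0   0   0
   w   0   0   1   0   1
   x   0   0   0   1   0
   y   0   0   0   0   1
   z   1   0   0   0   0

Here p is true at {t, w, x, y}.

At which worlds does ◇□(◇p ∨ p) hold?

{t, w, x, y, z}

t: successors {w}; □(◇p ∨ p) there: w:T. ✓
w: successors {x, z}; □(◇p ∨ p) there: x:T, z:T. ✓
x: successors {y}; □(◇p ∨ p) there: y:T. ✓
y: successors {z}; □(◇p ∨ p) there: z:T. ✓
z: successors {t}; □(◇p ∨ p) there: t:T. ✓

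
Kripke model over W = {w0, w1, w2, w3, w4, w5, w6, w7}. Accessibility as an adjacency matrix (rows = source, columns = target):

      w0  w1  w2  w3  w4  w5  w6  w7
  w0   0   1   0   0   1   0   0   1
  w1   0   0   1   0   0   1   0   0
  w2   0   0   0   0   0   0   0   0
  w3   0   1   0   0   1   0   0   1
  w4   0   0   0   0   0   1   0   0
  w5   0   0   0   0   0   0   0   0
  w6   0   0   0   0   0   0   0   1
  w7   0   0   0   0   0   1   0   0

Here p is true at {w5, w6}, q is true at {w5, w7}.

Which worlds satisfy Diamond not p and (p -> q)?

w0: Diamond not p is T, p -> q is T. ✓
w1: Diamond not p is T, p -> q is T. ✓
w2: Diamond not p is F, p -> q is T. ✗
w3: Diamond not p is T, p -> q is T. ✓
w4: Diamond not p is F, p -> q is T. ✗
w5: Diamond not p is F, p -> q is T. ✗
w6: Diamond not p is T, p -> q is F. ✗
w7: Diamond not p is F, p -> q is T. ✗

{w0, w1, w3}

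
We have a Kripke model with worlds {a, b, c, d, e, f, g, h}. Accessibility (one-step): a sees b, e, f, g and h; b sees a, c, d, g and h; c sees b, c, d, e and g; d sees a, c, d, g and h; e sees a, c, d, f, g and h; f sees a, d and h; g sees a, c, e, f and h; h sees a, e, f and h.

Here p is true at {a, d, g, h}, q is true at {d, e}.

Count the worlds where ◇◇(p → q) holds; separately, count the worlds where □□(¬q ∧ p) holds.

8 and 0

For ◇◇(p → q):
a: successors {b, e, f, g, h}; ◇(p → q) there: b:T, e:T, f:T, g:T, h:T. ✓
b: successors {a, c, d, g, h}; ◇(p → q) there: a:T, c:T, d:T, g:T, h:T. ✓
c: successors {b, c, d, e, g}; ◇(p → q) there: b:T, c:T, d:T, e:T, g:T. ✓
d: successors {a, c, d, g, h}; ◇(p → q) there: a:T, c:T, d:T, g:T, h:T. ✓
e: successors {a, c, d, f, g, h}; ◇(p → q) there: a:T, c:T, d:T, f:T, g:T, h:T. ✓
f: successors {a, d, h}; ◇(p → q) there: a:T, d:T, h:T. ✓
g: successors {a, c, e, f, h}; ◇(p → q) there: a:T, c:T, e:T, f:T, h:T. ✓
h: successors {a, e, f, h}; ◇(p → q) there: a:T, e:T, f:T, h:T. ✓
— 8 worlds.
For □□(¬q ∧ p):
a: successors {b, e, f, g, h}; □(¬q ∧ p) there: b:F, e:F, f:F, g:F, h:F. ✗
b: successors {a, c, d, g, h}; □(¬q ∧ p) there: a:F, c:F, d:F, g:F, h:F. ✗
c: successors {b, c, d, e, g}; □(¬q ∧ p) there: b:F, c:F, d:F, e:F, g:F. ✗
d: successors {a, c, d, g, h}; □(¬q ∧ p) there: a:F, c:F, d:F, g:F, h:F. ✗
e: successors {a, c, d, f, g, h}; □(¬q ∧ p) there: a:F, c:F, d:F, f:F, g:F, h:F. ✗
f: successors {a, d, h}; □(¬q ∧ p) there: a:F, d:F, h:F. ✗
g: successors {a, c, e, f, h}; □(¬q ∧ p) there: a:F, c:F, e:F, f:F, h:F. ✗
h: successors {a, e, f, h}; □(¬q ∧ p) there: a:F, e:F, f:F, h:F. ✗
— 0 worlds.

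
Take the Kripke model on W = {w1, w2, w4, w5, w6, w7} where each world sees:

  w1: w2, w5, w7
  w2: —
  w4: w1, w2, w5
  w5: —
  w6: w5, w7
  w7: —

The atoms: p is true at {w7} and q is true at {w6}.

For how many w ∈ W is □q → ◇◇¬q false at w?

3

w1: □q is F, ◇◇¬q is F. ✓
w2: □q is T, ◇◇¬q is F. ✗
w4: □q is F, ◇◇¬q is T. ✓
w5: □q is T, ◇◇¬q is F. ✗
w6: □q is F, ◇◇¬q is F. ✓
w7: □q is T, ◇◇¬q is F. ✗
Satisfying worlds: {w1, w4, w6}.
So □q → ◇◇¬q fails at the other 3 worlds.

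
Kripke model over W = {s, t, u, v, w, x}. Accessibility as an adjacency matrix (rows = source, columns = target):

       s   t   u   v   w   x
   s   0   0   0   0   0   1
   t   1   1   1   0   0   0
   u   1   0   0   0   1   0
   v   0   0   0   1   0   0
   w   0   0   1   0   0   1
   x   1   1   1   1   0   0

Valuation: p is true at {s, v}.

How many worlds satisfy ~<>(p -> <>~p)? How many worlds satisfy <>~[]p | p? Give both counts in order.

For ~<>(p -> <>~p):
s: <>(p -> <>~p) is T. ✗
t: <>(p -> <>~p) is T. ✗
u: <>(p -> <>~p) is T. ✗
v: <>(p -> <>~p) is F. ✓
w: <>(p -> <>~p) is T. ✗
x: <>(p -> <>~p) is T. ✗
— 1 world.
For <>~[]p | p:
s: <>~[]p is T, p is T. ✓
t: <>~[]p is T, p is F. ✓
u: <>~[]p is T, p is F. ✓
v: <>~[]p is F, p is T. ✓
w: <>~[]p is T, p is F. ✓
x: <>~[]p is T, p is F. ✓
— 6 worlds.

1 and 6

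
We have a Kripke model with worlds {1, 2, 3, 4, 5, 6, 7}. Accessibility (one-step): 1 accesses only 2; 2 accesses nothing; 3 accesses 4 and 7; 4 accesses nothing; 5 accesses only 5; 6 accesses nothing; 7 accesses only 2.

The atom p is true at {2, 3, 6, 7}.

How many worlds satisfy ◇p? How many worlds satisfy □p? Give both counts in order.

3 and 5

For ◇p:
1: successors {2}; p there: 2:T. ✓
2: no successors, so ◇p fails. ✗
3: successors {4, 7}; p there: 4:F, 7:T. ✓
4: no successors, so ◇p fails. ✗
5: successors {5}; p there: 5:F. ✗
6: no successors, so ◇p fails. ✗
7: successors {2}; p there: 2:T. ✓
— 3 worlds.
For □p:
1: successors {2}; p there: 2:T. ✓
2: no successors, so □p holds vacuously. ✓
3: successors {4, 7}; p there: 4:F, 7:T. ✗
4: no successors, so □p holds vacuously. ✓
5: successors {5}; p there: 5:F. ✗
6: no successors, so □p holds vacuously. ✓
7: successors {2}; p there: 2:T. ✓
— 5 worlds.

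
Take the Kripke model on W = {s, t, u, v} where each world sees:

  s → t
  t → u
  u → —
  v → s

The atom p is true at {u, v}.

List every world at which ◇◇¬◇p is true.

{s}

s: successors {t}; ◇¬◇p there: t:T. ✓
t: successors {u}; ◇¬◇p there: u:F. ✗
u: no successors, so ◇◇¬◇p fails. ✗
v: successors {s}; ◇¬◇p there: s:F. ✗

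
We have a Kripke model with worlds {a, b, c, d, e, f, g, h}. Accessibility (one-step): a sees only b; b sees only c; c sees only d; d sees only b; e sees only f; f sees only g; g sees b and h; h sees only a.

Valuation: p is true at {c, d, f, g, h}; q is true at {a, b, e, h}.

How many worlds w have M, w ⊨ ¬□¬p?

a: □¬p is T. ✗
b: □¬p is F. ✓
c: □¬p is F. ✓
d: □¬p is T. ✗
e: □¬p is F. ✓
f: □¬p is F. ✓
g: □¬p is F. ✓
h: □¬p is T. ✗
Satisfying worlds: {b, c, e, f, g}.

5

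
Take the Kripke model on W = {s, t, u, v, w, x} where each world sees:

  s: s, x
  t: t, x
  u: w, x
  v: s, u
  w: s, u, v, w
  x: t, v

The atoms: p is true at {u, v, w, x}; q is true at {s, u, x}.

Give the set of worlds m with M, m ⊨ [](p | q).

s: successors {s, x}; p | q there: s:T, x:T. ✓
t: successors {t, x}; p | q there: t:F, x:T. ✗
u: successors {w, x}; p | q there: w:T, x:T. ✓
v: successors {s, u}; p | q there: s:T, u:T. ✓
w: successors {s, u, v, w}; p | q there: s:T, u:T, v:T, w:T. ✓
x: successors {t, v}; p | q there: t:F, v:T. ✗

{s, u, v, w}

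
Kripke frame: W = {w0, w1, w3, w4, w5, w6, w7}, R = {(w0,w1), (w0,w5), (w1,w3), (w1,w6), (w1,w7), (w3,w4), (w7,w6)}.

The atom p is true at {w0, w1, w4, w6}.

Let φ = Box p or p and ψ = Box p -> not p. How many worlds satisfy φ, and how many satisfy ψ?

For Box p or p:
w0: Box p is F, p is T. ✓
w1: Box p is F, p is T. ✓
w3: Box p is T, p is F. ✓
w4: Box p is T, p is T. ✓
w5: Box p is T, p is F. ✓
w6: Box p is T, p is T. ✓
w7: Box p is T, p is F. ✓
— 7 worlds.
For Box p -> not p:
w0: Box p is F, not p is F. ✓
w1: Box p is F, not p is F. ✓
w3: Box p is T, not p is T. ✓
w4: Box p is T, not p is F. ✗
w5: Box p is T, not p is T. ✓
w6: Box p is T, not p is F. ✗
w7: Box p is T, not p is T. ✓
— 5 worlds.

7 and 5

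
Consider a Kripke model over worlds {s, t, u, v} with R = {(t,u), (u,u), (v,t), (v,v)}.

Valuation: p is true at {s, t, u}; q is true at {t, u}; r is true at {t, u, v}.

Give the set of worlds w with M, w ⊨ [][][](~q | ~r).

s: no successors, so [][][](~q | ~r) holds vacuously. ✓
t: successors {u}; [][](~q | ~r) there: u:F. ✗
u: successors {u}; [][](~q | ~r) there: u:F. ✗
v: successors {t, v}; [][](~q | ~r) there: t:F, v:F. ✗

{s}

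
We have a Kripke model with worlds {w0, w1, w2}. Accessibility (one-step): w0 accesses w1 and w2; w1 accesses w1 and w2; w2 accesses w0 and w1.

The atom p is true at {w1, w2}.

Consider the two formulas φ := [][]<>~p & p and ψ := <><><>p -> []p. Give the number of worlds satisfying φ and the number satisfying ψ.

0 and 2

For [][]<>~p & p:
w0: [][]<>~p is F, p is F. ✗
w1: [][]<>~p is F, p is T. ✗
w2: [][]<>~p is F, p is T. ✗
— 0 worlds.
For <><><>p -> []p:
w0: <><><>p is T, []p is T. ✓
w1: <><><>p is T, []p is T. ✓
w2: <><><>p is T, []p is F. ✗
— 2 worlds.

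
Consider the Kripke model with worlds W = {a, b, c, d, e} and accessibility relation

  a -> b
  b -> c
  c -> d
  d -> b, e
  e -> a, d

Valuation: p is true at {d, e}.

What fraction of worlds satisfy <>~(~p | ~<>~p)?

3/5

a: successors {b}; ~(~p | ~<>~p) there: b:F. ✗
b: successors {c}; ~(~p | ~<>~p) there: c:F. ✗
c: successors {d}; ~(~p | ~<>~p) there: d:T. ✓
d: successors {b, e}; ~(~p | ~<>~p) there: b:F, e:T. ✓
e: successors {a, d}; ~(~p | ~<>~p) there: a:F, d:T. ✓
That's 3 of 5 worlds, so 3/5.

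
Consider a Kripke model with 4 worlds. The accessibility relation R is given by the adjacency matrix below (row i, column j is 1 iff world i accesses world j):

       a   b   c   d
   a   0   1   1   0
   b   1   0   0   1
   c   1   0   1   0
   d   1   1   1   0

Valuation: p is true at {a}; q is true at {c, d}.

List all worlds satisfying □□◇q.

{a, b, c, d}

a: successors {b, c}; □◇q there: b:T, c:T. ✓
b: successors {a, d}; □◇q there: a:T, d:T. ✓
c: successors {a, c}; □◇q there: a:T, c:T. ✓
d: successors {a, b, c}; □◇q there: a:T, b:T, c:T. ✓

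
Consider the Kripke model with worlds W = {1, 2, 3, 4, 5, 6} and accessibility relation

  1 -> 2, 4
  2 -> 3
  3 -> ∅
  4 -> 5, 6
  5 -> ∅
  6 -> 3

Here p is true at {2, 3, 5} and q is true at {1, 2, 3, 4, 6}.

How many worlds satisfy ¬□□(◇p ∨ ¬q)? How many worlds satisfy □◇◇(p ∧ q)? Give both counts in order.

2 and 2

For ¬□□(◇p ∨ ¬q):
1: □□(◇p ∨ ¬q) is F. ✓
2: □□(◇p ∨ ¬q) is T. ✗
3: □□(◇p ∨ ¬q) is T. ✗
4: □□(◇p ∨ ¬q) is F. ✓
5: □□(◇p ∨ ¬q) is T. ✗
6: □□(◇p ∨ ¬q) is T. ✗
— 2 worlds.
For □◇◇(p ∧ q):
1: successors {2, 4}; ◇◇(p ∧ q) there: 2:F, 4:T. ✗
2: successors {3}; ◇◇(p ∧ q) there: 3:F. ✗
3: no successors, so □◇◇(p ∧ q) holds vacuously. ✓
4: successors {5, 6}; ◇◇(p ∧ q) there: 5:F, 6:F. ✗
5: no successors, so □◇◇(p ∧ q) holds vacuously. ✓
6: successors {3}; ◇◇(p ∧ q) there: 3:F. ✗
— 2 worlds.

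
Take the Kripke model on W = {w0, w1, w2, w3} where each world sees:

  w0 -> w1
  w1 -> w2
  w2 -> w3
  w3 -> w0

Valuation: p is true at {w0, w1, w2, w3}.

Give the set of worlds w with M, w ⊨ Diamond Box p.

w0: successors {w1}; Box p there: w1:T. ✓
w1: successors {w2}; Box p there: w2:T. ✓
w2: successors {w3}; Box p there: w3:T. ✓
w3: successors {w0}; Box p there: w0:T. ✓

{w0, w1, w2, w3}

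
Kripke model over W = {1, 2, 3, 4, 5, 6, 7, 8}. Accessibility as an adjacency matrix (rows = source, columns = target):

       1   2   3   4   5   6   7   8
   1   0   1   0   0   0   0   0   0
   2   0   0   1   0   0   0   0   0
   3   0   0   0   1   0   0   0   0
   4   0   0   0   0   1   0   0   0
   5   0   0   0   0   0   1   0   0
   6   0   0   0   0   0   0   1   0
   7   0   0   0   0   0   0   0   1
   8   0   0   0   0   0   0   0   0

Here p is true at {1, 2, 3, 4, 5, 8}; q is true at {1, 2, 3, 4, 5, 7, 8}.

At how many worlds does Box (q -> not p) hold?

3

1: successors {2}; q -> not p there: 2:F. ✗
2: successors {3}; q -> not p there: 3:F. ✗
3: successors {4}; q -> not p there: 4:F. ✗
4: successors {5}; q -> not p there: 5:F. ✗
5: successors {6}; q -> not p there: 6:T. ✓
6: successors {7}; q -> not p there: 7:T. ✓
7: successors {8}; q -> not p there: 8:F. ✗
8: no successors, so Box (q -> not p) holds vacuously. ✓
Satisfying worlds: {5, 6, 8}.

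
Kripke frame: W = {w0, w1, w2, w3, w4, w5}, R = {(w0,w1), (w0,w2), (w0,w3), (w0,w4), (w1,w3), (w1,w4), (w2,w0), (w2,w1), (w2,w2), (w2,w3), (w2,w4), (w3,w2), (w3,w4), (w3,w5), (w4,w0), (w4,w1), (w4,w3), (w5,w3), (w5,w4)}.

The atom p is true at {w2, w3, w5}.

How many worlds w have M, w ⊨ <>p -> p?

3

w0: <>p is T, p is F. ✗
w1: <>p is T, p is F. ✗
w2: <>p is T, p is T. ✓
w3: <>p is T, p is T. ✓
w4: <>p is T, p is F. ✗
w5: <>p is T, p is T. ✓
Satisfying worlds: {w2, w3, w5}.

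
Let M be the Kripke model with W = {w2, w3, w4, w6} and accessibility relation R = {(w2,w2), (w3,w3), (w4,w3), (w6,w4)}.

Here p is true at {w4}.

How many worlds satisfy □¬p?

3

w2: successors {w2}; ¬p there: w2:T. ✓
w3: successors {w3}; ¬p there: w3:T. ✓
w4: successors {w3}; ¬p there: w3:T. ✓
w6: successors {w4}; ¬p there: w4:F. ✗
Satisfying worlds: {w2, w3, w4}.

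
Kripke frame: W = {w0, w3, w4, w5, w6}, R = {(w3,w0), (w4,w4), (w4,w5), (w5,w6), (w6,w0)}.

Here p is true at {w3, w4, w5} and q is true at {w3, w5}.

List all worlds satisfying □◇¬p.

w0: no successors, so □◇¬p holds vacuously. ✓
w3: successors {w0}; ◇¬p there: w0:F. ✗
w4: successors {w4, w5}; ◇¬p there: w4:F, w5:T. ✗
w5: successors {w6}; ◇¬p there: w6:T. ✓
w6: successors {w0}; ◇¬p there: w0:F. ✗

{w0, w5}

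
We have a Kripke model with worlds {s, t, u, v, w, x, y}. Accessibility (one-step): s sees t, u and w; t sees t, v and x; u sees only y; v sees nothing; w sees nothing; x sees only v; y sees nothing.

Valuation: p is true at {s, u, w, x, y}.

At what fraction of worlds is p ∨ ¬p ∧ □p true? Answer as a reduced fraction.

6/7

s: p is T, ¬p ∧ □p is F. ✓
t: p is F, ¬p ∧ □p is F. ✗
u: p is T, ¬p ∧ □p is F. ✓
v: p is F, ¬p ∧ □p is T. ✓
w: p is T, ¬p ∧ □p is F. ✓
x: p is T, ¬p ∧ □p is F. ✓
y: p is T, ¬p ∧ □p is F. ✓
That's 6 of 7 worlds, so 6/7.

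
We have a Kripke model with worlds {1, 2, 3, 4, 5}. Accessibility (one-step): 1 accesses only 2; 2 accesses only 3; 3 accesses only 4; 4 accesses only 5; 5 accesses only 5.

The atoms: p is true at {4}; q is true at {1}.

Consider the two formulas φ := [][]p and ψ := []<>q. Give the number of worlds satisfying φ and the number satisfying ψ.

1 and 0

For [][]p:
1: successors {2}; []p there: 2:F. ✗
2: successors {3}; []p there: 3:T. ✓
3: successors {4}; []p there: 4:F. ✗
4: successors {5}; []p there: 5:F. ✗
5: successors {5}; []p there: 5:F. ✗
— 1 world.
For []<>q:
1: successors {2}; <>q there: 2:F. ✗
2: successors {3}; <>q there: 3:F. ✗
3: successors {4}; <>q there: 4:F. ✗
4: successors {5}; <>q there: 5:F. ✗
5: successors {5}; <>q there: 5:F. ✗
— 0 worlds.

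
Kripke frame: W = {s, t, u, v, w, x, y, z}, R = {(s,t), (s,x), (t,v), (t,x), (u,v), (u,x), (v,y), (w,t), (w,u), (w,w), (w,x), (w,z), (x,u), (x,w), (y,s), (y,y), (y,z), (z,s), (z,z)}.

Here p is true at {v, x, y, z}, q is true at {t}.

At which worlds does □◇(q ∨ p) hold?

s: successors {t, x}; ◇(q ∨ p) there: t:T, x:F. ✗
t: successors {v, x}; ◇(q ∨ p) there: v:T, x:F. ✗
u: successors {v, x}; ◇(q ∨ p) there: v:T, x:F. ✗
v: successors {y}; ◇(q ∨ p) there: y:T. ✓
w: successors {t, u, w, x, z}; ◇(q ∨ p) there: t:T, u:T, w:T, x:F, z:T. ✗
x: successors {u, w}; ◇(q ∨ p) there: u:T, w:T. ✓
y: successors {s, y, z}; ◇(q ∨ p) there: s:T, y:T, z:T. ✓
z: successors {s, z}; ◇(q ∨ p) there: s:T, z:T. ✓

{v, x, y, z}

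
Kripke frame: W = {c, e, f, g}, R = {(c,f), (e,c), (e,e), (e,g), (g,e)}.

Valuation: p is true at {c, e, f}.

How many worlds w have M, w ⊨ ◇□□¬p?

c: successors {f}; □□¬p there: f:T. ✓
e: successors {c, e, g}; □□¬p there: c:T, e:F, g:F. ✓
f: no successors, so ◇□□¬p fails. ✗
g: successors {e}; □□¬p there: e:F. ✗
Satisfying worlds: {c, e}.

2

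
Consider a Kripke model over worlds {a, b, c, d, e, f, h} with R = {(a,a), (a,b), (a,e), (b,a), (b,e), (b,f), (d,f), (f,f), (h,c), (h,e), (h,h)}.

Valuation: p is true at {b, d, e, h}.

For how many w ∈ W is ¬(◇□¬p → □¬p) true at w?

a: ◇□¬p → □¬p is F. ✓
b: ◇□¬p → □¬p is F. ✓
c: ◇□¬p → □¬p is T. ✗
d: ◇□¬p → □¬p is T. ✗
e: ◇□¬p → □¬p is T. ✗
f: ◇□¬p → □¬p is T. ✗
h: ◇□¬p → □¬p is F. ✓
Satisfying worlds: {a, b, h}.

3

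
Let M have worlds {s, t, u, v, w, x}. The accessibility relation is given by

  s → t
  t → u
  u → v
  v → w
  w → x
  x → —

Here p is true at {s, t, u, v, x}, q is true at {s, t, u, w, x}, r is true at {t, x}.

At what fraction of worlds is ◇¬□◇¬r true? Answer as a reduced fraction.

1/3

s: successors {t}; ¬□◇¬r there: t:F. ✗
t: successors {u}; ¬□◇¬r there: u:F. ✗
u: successors {v}; ¬□◇¬r there: v:T. ✓
v: successors {w}; ¬□◇¬r there: w:T. ✓
w: successors {x}; ¬□◇¬r there: x:F. ✗
x: no successors, so ◇¬□◇¬r fails. ✗
That's 2 of 6 worlds, so 2/6 = 1/3.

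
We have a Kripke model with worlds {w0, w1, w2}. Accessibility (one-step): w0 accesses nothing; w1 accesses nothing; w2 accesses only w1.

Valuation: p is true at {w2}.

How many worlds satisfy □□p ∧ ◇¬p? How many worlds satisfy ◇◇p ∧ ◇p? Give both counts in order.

1 and 0

For □□p ∧ ◇¬p:
w0: □□p is T, ◇¬p is F. ✗
w1: □□p is T, ◇¬p is F. ✗
w2: □□p is T, ◇¬p is T. ✓
— 1 world.
For ◇◇p ∧ ◇p:
w0: ◇◇p is F, ◇p is F. ✗
w1: ◇◇p is F, ◇p is F. ✗
w2: ◇◇p is F, ◇p is F. ✗
— 0 worlds.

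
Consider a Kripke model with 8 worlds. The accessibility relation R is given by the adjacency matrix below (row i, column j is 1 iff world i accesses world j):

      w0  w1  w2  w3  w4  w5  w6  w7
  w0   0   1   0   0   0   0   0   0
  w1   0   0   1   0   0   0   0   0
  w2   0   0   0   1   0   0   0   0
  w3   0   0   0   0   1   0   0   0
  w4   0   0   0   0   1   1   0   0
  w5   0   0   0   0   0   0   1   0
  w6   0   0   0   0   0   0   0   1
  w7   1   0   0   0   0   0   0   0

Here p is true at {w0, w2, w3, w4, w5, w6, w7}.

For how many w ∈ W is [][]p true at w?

7

w0: successors {w1}; []p there: w1:T. ✓
w1: successors {w2}; []p there: w2:T. ✓
w2: successors {w3}; []p there: w3:T. ✓
w3: successors {w4}; []p there: w4:T. ✓
w4: successors {w4, w5}; []p there: w4:T, w5:T. ✓
w5: successors {w6}; []p there: w6:T. ✓
w6: successors {w7}; []p there: w7:T. ✓
w7: successors {w0}; []p there: w0:F. ✗
Satisfying worlds: {w0, w1, w2, w3, w4, w5, w6}.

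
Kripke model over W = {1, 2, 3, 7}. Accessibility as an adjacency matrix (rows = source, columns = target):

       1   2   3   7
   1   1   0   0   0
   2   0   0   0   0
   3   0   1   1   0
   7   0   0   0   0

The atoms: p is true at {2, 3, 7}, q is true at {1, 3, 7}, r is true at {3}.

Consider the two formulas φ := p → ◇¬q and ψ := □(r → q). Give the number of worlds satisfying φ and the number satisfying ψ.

2 and 4

For p → ◇¬q:
1: p is F, ◇¬q is F. ✓
2: p is T, ◇¬q is F. ✗
3: p is T, ◇¬q is T. ✓
7: p is T, ◇¬q is F. ✗
— 2 worlds.
For □(r → q):
1: successors {1}; r → q there: 1:T. ✓
2: no successors, so □(r → q) holds vacuously. ✓
3: successors {2, 3}; r → q there: 2:T, 3:T. ✓
7: no successors, so □(r → q) holds vacuously. ✓
— 4 worlds.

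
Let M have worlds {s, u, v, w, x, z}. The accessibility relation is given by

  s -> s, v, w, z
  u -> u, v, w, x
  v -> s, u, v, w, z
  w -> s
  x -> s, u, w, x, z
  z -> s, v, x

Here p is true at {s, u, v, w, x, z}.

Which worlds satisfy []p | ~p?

{s, u, v, w, x, z}

s: []p is T, ~p is F. ✓
u: []p is T, ~p is F. ✓
v: []p is T, ~p is F. ✓
w: []p is T, ~p is F. ✓
x: []p is T, ~p is F. ✓
z: []p is T, ~p is F. ✓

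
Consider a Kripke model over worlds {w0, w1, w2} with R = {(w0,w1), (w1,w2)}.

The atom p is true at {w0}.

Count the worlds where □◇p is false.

w0: successors {w1}; ◇p there: w1:F. ✗
w1: successors {w2}; ◇p there: w2:F. ✗
w2: no successors, so □◇p holds vacuously. ✓
Satisfying worlds: {w2}.
So □◇p fails at the other 2 worlds.

2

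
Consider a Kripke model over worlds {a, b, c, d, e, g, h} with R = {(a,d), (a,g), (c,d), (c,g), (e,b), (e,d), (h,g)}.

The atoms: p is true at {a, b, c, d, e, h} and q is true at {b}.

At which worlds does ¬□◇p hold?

{a, c, e, h}

a: □◇p is F. ✓
b: □◇p is T. ✗
c: □◇p is F. ✓
d: □◇p is T. ✗
e: □◇p is F. ✓
g: □◇p is T. ✗
h: □◇p is F. ✓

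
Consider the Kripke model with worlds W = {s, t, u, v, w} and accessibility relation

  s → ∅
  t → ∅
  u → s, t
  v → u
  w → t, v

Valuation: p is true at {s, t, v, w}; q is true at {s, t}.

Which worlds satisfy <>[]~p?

s: no successors, so <>[]~p fails. ✗
t: no successors, so <>[]~p fails. ✗
u: successors {s, t}; []~p there: s:T, t:T. ✓
v: successors {u}; []~p there: u:F. ✗
w: successors {t, v}; []~p there: t:T, v:T. ✓

{u, w}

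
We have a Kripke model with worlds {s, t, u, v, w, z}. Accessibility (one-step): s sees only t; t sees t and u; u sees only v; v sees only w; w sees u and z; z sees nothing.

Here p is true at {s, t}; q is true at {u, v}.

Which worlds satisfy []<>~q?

{s, u, v, z}

s: successors {t}; <>~q there: t:T. ✓
t: successors {t, u}; <>~q there: t:T, u:F. ✗
u: successors {v}; <>~q there: v:T. ✓
v: successors {w}; <>~q there: w:T. ✓
w: successors {u, z}; <>~q there: u:F, z:F. ✗
z: no successors, so []<>~q holds vacuously. ✓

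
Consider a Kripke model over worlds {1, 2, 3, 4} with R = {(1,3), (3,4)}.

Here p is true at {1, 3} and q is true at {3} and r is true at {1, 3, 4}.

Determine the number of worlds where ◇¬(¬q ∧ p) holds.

1: successors {3}; ¬(¬q ∧ p) there: 3:T. ✓
2: no successors, so ◇¬(¬q ∧ p) fails. ✗
3: successors {4}; ¬(¬q ∧ p) there: 4:T. ✓
4: no successors, so ◇¬(¬q ∧ p) fails. ✗
Satisfying worlds: {1, 3}.

2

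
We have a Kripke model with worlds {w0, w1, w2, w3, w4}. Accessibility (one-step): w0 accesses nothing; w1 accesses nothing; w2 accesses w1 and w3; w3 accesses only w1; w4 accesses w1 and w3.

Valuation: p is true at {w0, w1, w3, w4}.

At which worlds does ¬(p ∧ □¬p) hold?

{w2, w3, w4}

w0: p ∧ □¬p is T. ✗
w1: p ∧ □¬p is T. ✗
w2: p ∧ □¬p is F. ✓
w3: p ∧ □¬p is F. ✓
w4: p ∧ □¬p is F. ✓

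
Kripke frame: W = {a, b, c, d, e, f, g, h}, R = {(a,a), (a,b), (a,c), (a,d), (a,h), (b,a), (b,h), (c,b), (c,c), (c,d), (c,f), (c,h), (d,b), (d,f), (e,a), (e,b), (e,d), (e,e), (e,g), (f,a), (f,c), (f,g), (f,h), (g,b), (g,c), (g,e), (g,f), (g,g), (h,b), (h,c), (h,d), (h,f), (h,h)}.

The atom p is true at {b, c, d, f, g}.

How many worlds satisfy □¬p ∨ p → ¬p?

a: □¬p ∨ p is F, ¬p is T. ✓
b: □¬p ∨ p is T, ¬p is F. ✗
c: □¬p ∨ p is T, ¬p is F. ✗
d: □¬p ∨ p is T, ¬p is F. ✗
e: □¬p ∨ p is F, ¬p is T. ✓
f: □¬p ∨ p is T, ¬p is F. ✗
g: □¬p ∨ p is T, ¬p is F. ✗
h: □¬p ∨ p is F, ¬p is T. ✓
Satisfying worlds: {a, e, h}.

3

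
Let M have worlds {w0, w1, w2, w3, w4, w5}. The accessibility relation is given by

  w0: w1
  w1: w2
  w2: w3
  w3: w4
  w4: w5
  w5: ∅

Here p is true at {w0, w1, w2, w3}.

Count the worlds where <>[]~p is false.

w0: successors {w1}; []~p there: w1:F. ✗
w1: successors {w2}; []~p there: w2:F. ✗
w2: successors {w3}; []~p there: w3:T. ✓
w3: successors {w4}; []~p there: w4:T. ✓
w4: successors {w5}; []~p there: w5:T. ✓
w5: no successors, so <>[]~p fails. ✗
Satisfying worlds: {w2, w3, w4}.
So <>[]~p fails at the other 3 worlds.

3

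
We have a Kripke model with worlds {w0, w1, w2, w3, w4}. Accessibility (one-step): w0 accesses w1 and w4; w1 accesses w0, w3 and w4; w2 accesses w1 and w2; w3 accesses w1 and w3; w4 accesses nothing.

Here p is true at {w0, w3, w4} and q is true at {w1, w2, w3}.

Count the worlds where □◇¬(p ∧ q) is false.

w0: successors {w1, w4}; ◇¬(p ∧ q) there: w1:T, w4:F. ✗
w1: successors {w0, w3, w4}; ◇¬(p ∧ q) there: w0:T, w3:T, w4:F. ✗
w2: successors {w1, w2}; ◇¬(p ∧ q) there: w1:T, w2:T. ✓
w3: successors {w1, w3}; ◇¬(p ∧ q) there: w1:T, w3:T. ✓
w4: no successors, so □◇¬(p ∧ q) holds vacuously. ✓
Satisfying worlds: {w2, w3, w4}.
So □◇¬(p ∧ q) fails at the other 2 worlds.

2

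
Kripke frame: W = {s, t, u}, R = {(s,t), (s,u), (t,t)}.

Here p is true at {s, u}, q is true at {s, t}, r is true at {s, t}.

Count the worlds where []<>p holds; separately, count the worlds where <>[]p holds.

For []<>p:
s: successors {t, u}; <>p there: t:F, u:F. ✗
t: successors {t}; <>p there: t:F. ✗
u: no successors, so []<>p holds vacuously. ✓
— 1 world.
For <>[]p:
s: successors {t, u}; []p there: t:F, u:T. ✓
t: successors {t}; []p there: t:F. ✗
u: no successors, so <>[]p fails. ✗
— 1 world.

1 and 1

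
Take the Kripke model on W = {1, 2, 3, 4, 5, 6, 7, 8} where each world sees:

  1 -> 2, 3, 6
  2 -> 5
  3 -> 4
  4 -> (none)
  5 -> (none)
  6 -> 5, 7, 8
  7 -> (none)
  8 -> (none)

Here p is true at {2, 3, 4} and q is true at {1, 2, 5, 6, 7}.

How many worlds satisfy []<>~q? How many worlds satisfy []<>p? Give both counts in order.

4 and 4

For []<>~q:
1: successors {2, 3, 6}; <>~q there: 2:F, 3:T, 6:T. ✗
2: successors {5}; <>~q there: 5:F. ✗
3: successors {4}; <>~q there: 4:F. ✗
4: no successors, so []<>~q holds vacuously. ✓
5: no successors, so []<>~q holds vacuously. ✓
6: successors {5, 7, 8}; <>~q there: 5:F, 7:F, 8:F. ✗
7: no successors, so []<>~q holds vacuously. ✓
8: no successors, so []<>~q holds vacuously. ✓
— 4 worlds.
For []<>p:
1: successors {2, 3, 6}; <>p there: 2:F, 3:T, 6:F. ✗
2: successors {5}; <>p there: 5:F. ✗
3: successors {4}; <>p there: 4:F. ✗
4: no successors, so []<>p holds vacuously. ✓
5: no successors, so []<>p holds vacuously. ✓
6: successors {5, 7, 8}; <>p there: 5:F, 7:F, 8:F. ✗
7: no successors, so []<>p holds vacuously. ✓
8: no successors, so []<>p holds vacuously. ✓
— 4 worlds.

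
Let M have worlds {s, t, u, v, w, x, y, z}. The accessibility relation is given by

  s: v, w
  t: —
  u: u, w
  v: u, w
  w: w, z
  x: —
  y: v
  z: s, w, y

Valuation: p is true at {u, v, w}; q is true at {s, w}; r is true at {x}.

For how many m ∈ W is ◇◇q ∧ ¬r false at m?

2

s: ◇◇q is T, ¬r is T. ✓
t: ◇◇q is F, ¬r is T. ✗
u: ◇◇q is T, ¬r is T. ✓
v: ◇◇q is T, ¬r is T. ✓
w: ◇◇q is T, ¬r is T. ✓
x: ◇◇q is F, ¬r is F. ✗
y: ◇◇q is T, ¬r is T. ✓
z: ◇◇q is T, ¬r is T. ✓
Satisfying worlds: {s, u, v, w, y, z}.
So ◇◇q ∧ ¬r fails at the other 2 worlds.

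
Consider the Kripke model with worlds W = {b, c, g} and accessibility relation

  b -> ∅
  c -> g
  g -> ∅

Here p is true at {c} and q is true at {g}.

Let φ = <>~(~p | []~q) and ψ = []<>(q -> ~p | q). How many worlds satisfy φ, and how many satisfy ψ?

For <>~(~p | []~q):
b: no successors, so <>~(~p | []~q) fails. ✗
c: successors {g}; ~(~p | []~q) there: g:F. ✗
g: no successors, so <>~(~p | []~q) fails. ✗
— 0 worlds.
For []<>(q -> ~p | q):
b: no successors, so []<>(q -> ~p | q) holds vacuously. ✓
c: successors {g}; <>(q -> ~p | q) there: g:F. ✗
g: no successors, so []<>(q -> ~p | q) holds vacuously. ✓
— 2 worlds.

0 and 2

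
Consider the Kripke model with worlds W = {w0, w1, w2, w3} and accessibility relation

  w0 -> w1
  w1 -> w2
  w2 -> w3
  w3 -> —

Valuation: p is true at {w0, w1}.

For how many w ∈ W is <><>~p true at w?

2

w0: successors {w1}; <>~p there: w1:T. ✓
w1: successors {w2}; <>~p there: w2:T. ✓
w2: successors {w3}; <>~p there: w3:F. ✗
w3: no successors, so <><>~p fails. ✗
Satisfying worlds: {w0, w1}.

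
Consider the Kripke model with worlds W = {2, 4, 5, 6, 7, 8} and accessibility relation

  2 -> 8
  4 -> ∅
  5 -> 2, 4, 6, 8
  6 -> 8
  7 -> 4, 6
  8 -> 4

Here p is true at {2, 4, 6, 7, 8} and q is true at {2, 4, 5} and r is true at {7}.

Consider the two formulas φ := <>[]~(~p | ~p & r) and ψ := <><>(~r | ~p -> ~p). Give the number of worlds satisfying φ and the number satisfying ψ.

5 and 0

For <>[]~(~p | ~p & r):
2: successors {8}; []~(~p | ~p & r) there: 8:T. ✓
4: no successors, so <>[]~(~p | ~p & r) fails. ✗
5: successors {2, 4, 6, 8}; []~(~p | ~p & r) there: 2:T, 4:T, 6:T, 8:T. ✓
6: successors {8}; []~(~p | ~p & r) there: 8:T. ✓
7: successors {4, 6}; []~(~p | ~p & r) there: 4:T, 6:T. ✓
8: successors {4}; []~(~p | ~p & r) there: 4:T. ✓
— 5 worlds.
For <><>(~r | ~p -> ~p):
2: successors {8}; <>(~r | ~p -> ~p) there: 8:F. ✗
4: no successors, so <><>(~r | ~p -> ~p) fails. ✗
5: successors {2, 4, 6, 8}; <>(~r | ~p -> ~p) there: 2:F, 4:F, 6:F, 8:F. ✗
6: successors {8}; <>(~r | ~p -> ~p) there: 8:F. ✗
7: successors {4, 6}; <>(~r | ~p -> ~p) there: 4:F, 6:F. ✗
8: successors {4}; <>(~r | ~p -> ~p) there: 4:F. ✗
— 0 worlds.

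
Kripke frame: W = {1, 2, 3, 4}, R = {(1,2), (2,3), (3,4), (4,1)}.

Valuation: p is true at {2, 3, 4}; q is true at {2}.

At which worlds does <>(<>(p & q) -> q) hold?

{1, 2, 3}

1: successors {2}; <>(p & q) -> q there: 2:T. ✓
2: successors {3}; <>(p & q) -> q there: 3:T. ✓
3: successors {4}; <>(p & q) -> q there: 4:T. ✓
4: successors {1}; <>(p & q) -> q there: 1:F. ✗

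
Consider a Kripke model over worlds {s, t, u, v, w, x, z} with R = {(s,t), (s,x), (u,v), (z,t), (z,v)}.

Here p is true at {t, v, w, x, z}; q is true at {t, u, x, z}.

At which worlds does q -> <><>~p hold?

{s, v, w}

s: q is F, <><>~p is F. ✓
t: q is T, <><>~p is F. ✗
u: q is T, <><>~p is F. ✗
v: q is F, <><>~p is F. ✓
w: q is F, <><>~p is F. ✓
x: q is T, <><>~p is F. ✗
z: q is T, <><>~p is F. ✗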